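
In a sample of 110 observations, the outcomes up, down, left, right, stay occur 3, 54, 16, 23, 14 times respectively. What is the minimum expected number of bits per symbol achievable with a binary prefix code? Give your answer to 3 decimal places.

1.964 bits/symbol

Probabilities are the counts divided by 110.
Repeatedly combine the two least-probable nodes; the expected code length is the sum of the merged weights.
merge 3/110 + 7/55 → 17/110
merge 8/55 + 17/110 → 3/10
merge 23/110 + 3/10 → 28/55
merge 27/55 + 28/55 → 1
L = 17/110 + 3/10 + 28/55 + 1 = 108/55 ≈ 1.964 bits/symbol.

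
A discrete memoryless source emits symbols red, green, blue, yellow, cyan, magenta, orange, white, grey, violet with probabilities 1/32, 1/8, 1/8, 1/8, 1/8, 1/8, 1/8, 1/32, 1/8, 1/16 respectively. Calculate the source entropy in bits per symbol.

Each probability is a power of 1/2, so log₂(1/p) is an integer.
H = Σ p·log₂(1/p) = 1/32·5 + 1/8·3 + 1/8·3 + 1/8·3 + 1/8·3 + 1/8·3 + 1/8·3 + 1/32·5 + 1/8·3 + 1/16·4 = 3.1875 bits.

3.1875 bits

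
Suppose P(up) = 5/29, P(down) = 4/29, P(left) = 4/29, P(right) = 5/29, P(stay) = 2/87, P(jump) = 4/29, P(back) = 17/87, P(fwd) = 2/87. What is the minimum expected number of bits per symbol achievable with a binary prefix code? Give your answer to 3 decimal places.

Repeatedly combine the two least-probable nodes; the expected code length is the sum of the merged weights.
merge 2/87 + 2/87 → 4/87
merge 4/87 + 4/29 → 16/87
merge 4/29 + 4/29 → 8/29
merge 5/29 + 5/29 → 10/29
merge 16/87 + 17/87 → 11/29
merge 8/29 + 10/29 → 18/29
merge 11/29 + 18/29 → 1
L = 4/87 + 16/87 + 8/29 + 10/29 + 11/29 + 18/29 + 1 = 248/87 ≈ 2.851 bits/symbol.

2.851 bits/symbol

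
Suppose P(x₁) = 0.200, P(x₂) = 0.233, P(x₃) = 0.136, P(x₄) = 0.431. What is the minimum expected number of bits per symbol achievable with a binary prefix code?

1.905 bits/symbol

Repeatedly combine the two least-probable nodes; the expected code length is the sum of the merged weights.
merge 17/125 + 1/5 → 42/125
merge 233/1000 + 42/125 → 569/1000
merge 431/1000 + 569/1000 → 1
L = 42/125 + 569/1000 + 1 = 381/200 = 1.905 bits/symbol.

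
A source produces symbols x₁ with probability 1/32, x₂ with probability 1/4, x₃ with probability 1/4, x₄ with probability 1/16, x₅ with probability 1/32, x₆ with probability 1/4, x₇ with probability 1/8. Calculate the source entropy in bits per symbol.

Each probability is a power of 1/2, so log₂(1/p) is an integer.
H = Σ p·log₂(1/p) = 1/32·5 + 1/4·2 + 1/4·2 + 1/16·4 + 1/32·5 + 1/4·2 + 1/8·3 = 2.4375 bits.

2.4375 bits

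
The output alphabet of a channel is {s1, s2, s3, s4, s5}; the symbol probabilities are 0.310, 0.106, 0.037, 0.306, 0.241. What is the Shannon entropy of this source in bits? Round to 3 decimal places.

H = −Σ pᵢ log₂ pᵢ.
−0.310·log₂(0.310) = 0.5238
−0.106·log₂(0.106) = 0.3432
−0.037·log₂(0.037) = 0.1760
−0.306·log₂(0.306) = 0.5228
−0.241·log₂(0.241) = 0.4947
Sum ≈ 2.0605 → 2.061 bits.

2.061 bits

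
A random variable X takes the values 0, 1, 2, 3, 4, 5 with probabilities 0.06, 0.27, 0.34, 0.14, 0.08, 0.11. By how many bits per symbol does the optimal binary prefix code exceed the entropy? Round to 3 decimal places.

Entropy H = −Σ p log₂ p ≈ 2.3216 bits.
Huffman merges: 3/50+2/25→7/50; 11/100+7/50→1/4; 7/50+1/4→39/100; 27/100+17/50→61/100; 39/100+61/100→1. L = 239/100 ≈ 2.3900.
L − H = 2.3900 − 2.3216 = 0.068 bits.

0.068 bits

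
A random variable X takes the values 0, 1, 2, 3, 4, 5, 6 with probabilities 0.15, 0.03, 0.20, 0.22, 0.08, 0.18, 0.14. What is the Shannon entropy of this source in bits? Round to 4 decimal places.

2.6412 bits

H = −Σ pᵢ log₂ pᵢ.
−0.15·log₂(0.15) = 0.4105
−0.03·log₂(0.03) = 0.1518
−0.20·log₂(0.20) = 0.4644
−0.22·log₂(0.22) = 0.4806
−0.08·log₂(0.08) = 0.2915
−0.18·log₂(0.18) = 0.4453
−0.14·log₂(0.14) = 0.3971
Sum ≈ 2.6412 → 2.6412 bits.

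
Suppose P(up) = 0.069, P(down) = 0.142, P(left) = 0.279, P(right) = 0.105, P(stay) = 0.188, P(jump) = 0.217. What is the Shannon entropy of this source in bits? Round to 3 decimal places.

2.453 bits

H = −Σ pᵢ log₂ pᵢ.
−0.069·log₂(0.069) = 0.2662
−0.142·log₂(0.142) = 0.3999
−0.279·log₂(0.279) = 0.5138
−0.105·log₂(0.105) = 0.3414
−0.188·log₂(0.188) = 0.4533
−0.217·log₂(0.217) = 0.4783
Sum ≈ 2.4529 → 2.453 bits.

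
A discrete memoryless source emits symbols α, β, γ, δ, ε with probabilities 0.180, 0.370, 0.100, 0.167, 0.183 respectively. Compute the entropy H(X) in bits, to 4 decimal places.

H = −Σ pᵢ log₂ pᵢ.
−0.180·log₂(0.180) = 0.4453
−0.370·log₂(0.370) = 0.5307
−0.100·log₂(0.100) = 0.3322
−0.167·log₂(0.167) = 0.4312
−0.183·log₂(0.183) = 0.4484
Sum ≈ 2.1878 → 2.1878 bits.

2.1878 bits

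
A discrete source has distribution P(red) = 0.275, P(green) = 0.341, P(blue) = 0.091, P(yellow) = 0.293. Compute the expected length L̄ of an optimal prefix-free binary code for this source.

Repeatedly combine the two least-probable nodes; the expected code length is the sum of the merged weights.
merge 91/1000 + 11/40 → 183/500
merge 293/1000 + 341/1000 → 317/500
merge 183/500 + 317/500 → 1
L = 183/500 + 317/500 + 1 = 2 bits/symbol.

2 bits/symbol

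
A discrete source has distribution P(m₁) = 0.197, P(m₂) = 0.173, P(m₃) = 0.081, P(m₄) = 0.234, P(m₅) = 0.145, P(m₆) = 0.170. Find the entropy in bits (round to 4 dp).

H = −Σ pᵢ log₂ pᵢ.
−0.197·log₂(0.197) = 0.4617
−0.173·log₂(0.173) = 0.4379
−0.081·log₂(0.081) = 0.2937
−0.234·log₂(0.234) = 0.4903
−0.145·log₂(0.145) = 0.4040
−0.170·log₂(0.170) = 0.4346
Sum ≈ 2.5222 → 2.5222 bits.

2.5222 bits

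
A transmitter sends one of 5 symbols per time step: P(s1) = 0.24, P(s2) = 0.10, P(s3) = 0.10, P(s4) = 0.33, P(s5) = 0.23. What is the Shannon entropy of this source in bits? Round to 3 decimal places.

2.174 bits

H = −Σ pᵢ log₂ pᵢ.
−0.24·log₂(0.24) = 0.4941
−0.10·log₂(0.10) = 0.3322
−0.10·log₂(0.10) = 0.3322
−0.33·log₂(0.33) = 0.5278
−0.23·log₂(0.23) = 0.4877
Sum ≈ 2.1740 → 2.174 bits.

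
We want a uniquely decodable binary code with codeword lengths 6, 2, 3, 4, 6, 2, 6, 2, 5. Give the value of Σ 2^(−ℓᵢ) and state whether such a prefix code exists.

1.015625; no

With common denominator 2^6 = 64: Σ 2^(−ℓᵢ) = 1/64 + 16/64 + 8/64 + 4/64 + 1/64 + 16/64 + 1/64 + 16/64 + 2/64 = 65/64 = 1.015625.
Kraft's inequality requires Σ ≤ 1; here Σ = 1.015625 > 1, so no such prefix code exists.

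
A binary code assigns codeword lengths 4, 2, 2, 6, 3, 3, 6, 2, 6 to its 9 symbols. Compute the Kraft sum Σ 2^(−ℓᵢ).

1.109375

With common denominator 2^6 = 64: Σ 2^(−ℓᵢ) = 4/64 + 16/64 + 16/64 + 1/64 + 8/64 + 8/64 + 1/64 + 16/64 + 1/64 = 71/64 = 1.109375.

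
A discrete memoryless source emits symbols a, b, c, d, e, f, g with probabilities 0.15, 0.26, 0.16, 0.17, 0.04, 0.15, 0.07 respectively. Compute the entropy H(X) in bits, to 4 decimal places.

H = −Σ pᵢ log₂ pᵢ.
−0.15·log₂(0.15) = 0.4105
−0.26·log₂(0.26) = 0.5053
−0.16·log₂(0.16) = 0.4230
−0.17·log₂(0.17) = 0.4346
−0.04·log₂(0.04) = 0.1858
−0.15·log₂(0.15) = 0.4105
−0.07·log₂(0.07) = 0.2686
Sum ≈ 2.6383 → 2.6383 bits.

2.6383 bits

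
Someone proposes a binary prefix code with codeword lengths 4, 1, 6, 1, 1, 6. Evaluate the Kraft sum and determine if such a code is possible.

1.59375; no

With common denominator 2^6 = 64: Σ 2^(−ℓᵢ) = 4/64 + 32/64 + 1/64 + 32/64 + 32/64 + 1/64 = 102/64 = 1.59375.
Kraft's inequality requires Σ ≤ 1; here Σ = 1.59375 > 1, so no such prefix code exists.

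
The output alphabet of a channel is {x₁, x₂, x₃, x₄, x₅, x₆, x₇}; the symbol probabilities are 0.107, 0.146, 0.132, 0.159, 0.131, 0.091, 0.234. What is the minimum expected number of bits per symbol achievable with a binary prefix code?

2.766 bits/symbol

Repeatedly combine the two least-probable nodes; the expected code length is the sum of the merged weights.
merge 91/1000 + 107/1000 → 99/500
merge 131/1000 + 33/250 → 263/1000
merge 73/500 + 159/1000 → 61/200
merge 99/500 + 117/500 → 54/125
merge 263/1000 + 61/200 → 71/125
merge 54/125 + 71/125 → 1
L = 99/500 + 263/1000 + 61/200 + 54/125 + 71/125 + 1 = 1383/500 = 2.766 bits/symbol.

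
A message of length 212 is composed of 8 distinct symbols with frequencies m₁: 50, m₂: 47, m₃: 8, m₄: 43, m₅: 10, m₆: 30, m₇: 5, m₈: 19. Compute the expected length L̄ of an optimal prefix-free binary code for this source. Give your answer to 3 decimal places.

2.708 bits/symbol

Probabilities are the counts divided by 212.
Repeatedly combine the two least-probable nodes; the expected code length is the sum of the merged weights.
merge 5/212 + 2/53 → 13/212
merge 5/106 + 13/212 → 23/212
merge 19/212 + 23/212 → 21/106
merge 15/106 + 21/106 → 18/53
merge 43/212 + 47/212 → 45/106
merge 25/106 + 18/53 → 61/106
merge 45/106 + 61/106 → 1
L = 13/212 + 23/212 + 21/106 + 18/53 + 45/106 + 61/106 + 1 = 287/106 ≈ 2.708 bits/symbol.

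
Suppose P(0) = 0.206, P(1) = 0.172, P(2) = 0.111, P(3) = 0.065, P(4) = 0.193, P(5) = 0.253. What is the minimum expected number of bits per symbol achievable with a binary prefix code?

2.524 bits/symbol

Repeatedly combine the two least-probable nodes; the expected code length is the sum of the merged weights.
merge 13/200 + 111/1000 → 22/125
merge 43/250 + 22/125 → 87/250
merge 193/1000 + 103/500 → 399/1000
merge 253/1000 + 87/250 → 601/1000
merge 399/1000 + 601/1000 → 1
L = 22/125 + 87/250 + 399/1000 + 601/1000 + 1 = 631/250 = 2.524 bits/symbol.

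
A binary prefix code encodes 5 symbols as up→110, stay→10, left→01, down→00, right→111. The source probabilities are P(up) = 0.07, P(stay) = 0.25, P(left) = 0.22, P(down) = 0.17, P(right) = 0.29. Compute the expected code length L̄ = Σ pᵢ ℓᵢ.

2.36 bits/symbol

L̄ = Σ pᵢ·ℓᵢ = 0.07·3 + 0.25·2 + 0.22·2 + 0.17·2 + 0.29·3 = 2.36 bits/symbol.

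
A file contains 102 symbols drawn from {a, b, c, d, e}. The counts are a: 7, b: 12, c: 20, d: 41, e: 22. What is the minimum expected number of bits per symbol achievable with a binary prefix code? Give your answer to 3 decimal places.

Probabilities are the counts divided by 102.
Repeatedly combine the two least-probable nodes; the expected code length is the sum of the merged weights.
merge 7/102 + 2/17 → 19/102
merge 19/102 + 10/51 → 13/34
merge 11/51 + 13/34 → 61/102
merge 41/102 + 61/102 → 1
L = 19/102 + 13/34 + 61/102 + 1 = 13/6 ≈ 2.167 bits/symbol.

2.167 bits/symbol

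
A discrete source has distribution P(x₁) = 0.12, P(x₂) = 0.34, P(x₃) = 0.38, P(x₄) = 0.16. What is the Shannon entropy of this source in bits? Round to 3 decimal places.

H = −Σ pᵢ log₂ pᵢ.
−0.12·log₂(0.12) = 0.3671
−0.34·log₂(0.34) = 0.5292
−0.38·log₂(0.38) = 0.5305
−0.16·log₂(0.16) = 0.4230
Sum ≈ 1.8497 → 1.850 bits.

1.850 bits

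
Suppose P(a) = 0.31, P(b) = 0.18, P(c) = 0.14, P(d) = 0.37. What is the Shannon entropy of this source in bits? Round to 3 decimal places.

H = −Σ pᵢ log₂ pᵢ.
−0.31·log₂(0.31) = 0.5238
−0.18·log₂(0.18) = 0.4453
−0.14·log₂(0.14) = 0.3971
−0.37·log₂(0.37) = 0.5307
Sum ≈ 1.8969 → 1.897 bits.

1.897 bits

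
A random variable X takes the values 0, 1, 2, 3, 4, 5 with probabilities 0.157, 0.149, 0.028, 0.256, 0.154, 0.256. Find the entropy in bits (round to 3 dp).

H = −Σ pᵢ log₂ pᵢ.
−0.157·log₂(0.157) = 0.4194
−0.149·log₂(0.149) = 0.4092
−0.028·log₂(0.028) = 0.1444
−0.256·log₂(0.256) = 0.5032
−0.154·log₂(0.154) = 0.4156
−0.256·log₂(0.256) = 0.5032
Sum ≈ 2.3952 → 2.395 bits.

2.395 bits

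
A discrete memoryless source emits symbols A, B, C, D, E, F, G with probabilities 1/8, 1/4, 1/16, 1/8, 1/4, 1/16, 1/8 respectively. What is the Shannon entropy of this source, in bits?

Each probability is a power of 1/2, so log₂(1/p) is an integer.
H = Σ p·log₂(1/p) = 1/8·3 + 1/4·2 + 1/16·4 + 1/8·3 + 1/4·2 + 1/16·4 + 1/8·3 = 2.625 bits.

2.625 bits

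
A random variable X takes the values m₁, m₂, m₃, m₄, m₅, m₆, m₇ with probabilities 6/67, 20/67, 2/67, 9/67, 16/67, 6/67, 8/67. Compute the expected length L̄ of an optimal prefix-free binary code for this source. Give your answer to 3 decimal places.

2.582 bits/symbol

Repeatedly combine the two least-probable nodes; the expected code length is the sum of the merged weights.
merge 2/67 + 6/67 → 8/67
merge 6/67 + 8/67 → 14/67
merge 8/67 + 9/67 → 17/67
merge 14/67 + 16/67 → 30/67
merge 17/67 + 20/67 → 37/67
merge 30/67 + 37/67 → 1
L = 8/67 + 14/67 + 17/67 + 30/67 + 37/67 + 1 = 173/67 ≈ 2.582 bits/symbol.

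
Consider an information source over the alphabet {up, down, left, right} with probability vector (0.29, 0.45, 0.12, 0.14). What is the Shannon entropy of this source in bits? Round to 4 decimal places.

H = −Σ pᵢ log₂ pᵢ.
−0.29·log₂(0.29) = 0.5179
−0.45·log₂(0.45) = 0.5184
−0.12·log₂(0.12) = 0.3671
−0.14·log₂(0.14) = 0.3971
Sum ≈ 1.8005 → 1.8005 bits.

1.8005 bits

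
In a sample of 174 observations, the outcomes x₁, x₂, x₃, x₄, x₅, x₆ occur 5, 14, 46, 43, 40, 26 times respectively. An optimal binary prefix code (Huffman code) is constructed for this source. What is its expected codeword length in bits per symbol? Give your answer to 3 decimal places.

Probabilities are the counts divided by 174.
Repeatedly combine the two least-probable nodes; the expected code length is the sum of the merged weights.
merge 5/174 + 7/87 → 19/174
merge 19/174 + 13/87 → 15/58
merge 20/87 + 43/174 → 83/174
merge 15/58 + 23/87 → 91/174
merge 83/174 + 91/174 → 1
L = 19/174 + 15/58 + 83/174 + 91/174 + 1 = 206/87 ≈ 2.368 bits/symbol.

2.368 bits/symbol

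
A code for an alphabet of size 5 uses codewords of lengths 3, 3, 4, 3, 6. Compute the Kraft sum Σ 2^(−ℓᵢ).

With common denominator 2^6 = 64: Σ 2^(−ℓᵢ) = 8/64 + 8/64 + 4/64 + 8/64 + 1/64 = 29/64 = 0.453125.

0.453125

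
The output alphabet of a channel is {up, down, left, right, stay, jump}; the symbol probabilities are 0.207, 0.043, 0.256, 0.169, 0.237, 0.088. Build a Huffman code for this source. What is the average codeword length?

Repeatedly combine the two least-probable nodes; the expected code length is the sum of the merged weights.
merge 43/1000 + 11/125 → 131/1000
merge 131/1000 + 169/1000 → 3/10
merge 207/1000 + 237/1000 → 111/250
merge 32/125 + 3/10 → 139/250
merge 111/250 + 139/250 → 1
L = 131/1000 + 3/10 + 111/250 + 139/250 + 1 = 2431/1000 = 2.431 bits/symbol.

2.431 bits/symbol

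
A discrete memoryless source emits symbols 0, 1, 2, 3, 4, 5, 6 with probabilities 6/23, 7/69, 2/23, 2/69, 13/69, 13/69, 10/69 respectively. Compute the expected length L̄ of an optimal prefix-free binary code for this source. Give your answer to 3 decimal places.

2.667 bits/symbol

Repeatedly combine the two least-probable nodes; the expected code length is the sum of the merged weights.
merge 2/69 + 2/23 → 8/69
merge 7/69 + 8/69 → 5/23
merge 10/69 + 13/69 → 1/3
merge 13/69 + 5/23 → 28/69
merge 6/23 + 1/3 → 41/69
merge 28/69 + 41/69 → 1
L = 8/69 + 5/23 + 1/3 + 28/69 + 41/69 + 1 = 8/3 ≈ 2.667 bits/symbol.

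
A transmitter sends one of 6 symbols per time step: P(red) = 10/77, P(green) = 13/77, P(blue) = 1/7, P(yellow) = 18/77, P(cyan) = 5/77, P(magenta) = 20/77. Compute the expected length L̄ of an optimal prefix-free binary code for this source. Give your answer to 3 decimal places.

Repeatedly combine the two least-probable nodes; the expected code length is the sum of the merged weights.
merge 5/77 + 10/77 → 15/77
merge 1/7 + 13/77 → 24/77
merge 15/77 + 18/77 → 3/7
merge 20/77 + 24/77 → 4/7
merge 3/7 + 4/7 → 1
L = 15/77 + 24/77 + 3/7 + 4/7 + 1 = 193/77 ≈ 2.506 bits/symbol.

2.506 bits/symbol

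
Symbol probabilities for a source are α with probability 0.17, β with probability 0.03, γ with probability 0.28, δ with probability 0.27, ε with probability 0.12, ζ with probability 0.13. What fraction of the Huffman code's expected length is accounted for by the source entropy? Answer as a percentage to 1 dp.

97.1%

Entropy H = −Σ p log₂ p ≈ 2.3603 bits.
Huffman merges: 3/100+3/25→3/20; 13/100+3/20→7/25; 17/100+27/100→11/25; 7/25+7/25→14/25; 11/25+14/25→1. L = 243/100 ≈ 2.4300.
Efficiency = H/L = 2.3603/2.4300 = 97.1%.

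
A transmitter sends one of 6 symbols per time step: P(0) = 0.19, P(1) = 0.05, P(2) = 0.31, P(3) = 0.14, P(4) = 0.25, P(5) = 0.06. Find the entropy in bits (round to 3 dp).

2.336 bits

H = −Σ pᵢ log₂ pᵢ.
−0.19·log₂(0.19) = 0.4552
−0.05·log₂(0.05) = 0.2161
−0.31·log₂(0.31) = 0.5238
−0.14·log₂(0.14) = 0.3971
−0.25·log₂(0.25) = 0.5000
−0.06·log₂(0.06) = 0.2435
Sum ≈ 2.3358 → 2.336 bits.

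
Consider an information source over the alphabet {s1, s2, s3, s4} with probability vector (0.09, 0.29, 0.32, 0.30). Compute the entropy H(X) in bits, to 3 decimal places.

1.878 bits

H = −Σ pᵢ log₂ pᵢ.
−0.09·log₂(0.09) = 0.3127
−0.29·log₂(0.29) = 0.5179
−0.32·log₂(0.32) = 0.5260
−0.30·log₂(0.30) = 0.5211
Sum ≈ 1.8777 → 1.878 bits.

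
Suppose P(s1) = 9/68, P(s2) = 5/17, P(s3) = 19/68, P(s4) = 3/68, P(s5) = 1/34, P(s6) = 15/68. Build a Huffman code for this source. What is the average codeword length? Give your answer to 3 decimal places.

2.279 bits/symbol

Repeatedly combine the two least-probable nodes; the expected code length is the sum of the merged weights.
merge 1/34 + 3/68 → 5/68
merge 5/68 + 9/68 → 7/34
merge 7/34 + 15/68 → 29/68
merge 19/68 + 5/17 → 39/68
merge 29/68 + 39/68 → 1
L = 5/68 + 7/34 + 29/68 + 39/68 + 1 = 155/68 ≈ 2.279 bits/symbol.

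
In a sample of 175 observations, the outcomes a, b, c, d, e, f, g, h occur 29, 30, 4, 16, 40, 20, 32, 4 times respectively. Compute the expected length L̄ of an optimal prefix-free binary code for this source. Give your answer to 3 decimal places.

2.771 bits/symbol

Probabilities are the counts divided by 175.
Repeatedly combine the two least-probable nodes; the expected code length is the sum of the merged weights.
merge 4/175 + 4/175 → 8/175
merge 8/175 + 16/175 → 24/175
merge 4/35 + 24/175 → 44/175
merge 29/175 + 6/35 → 59/175
merge 32/175 + 8/35 → 72/175
merge 44/175 + 59/175 → 103/175
merge 72/175 + 103/175 → 1
L = 8/175 + 24/175 + 44/175 + 59/175 + 72/175 + 103/175 + 1 = 97/35 ≈ 2.771 bits/symbol.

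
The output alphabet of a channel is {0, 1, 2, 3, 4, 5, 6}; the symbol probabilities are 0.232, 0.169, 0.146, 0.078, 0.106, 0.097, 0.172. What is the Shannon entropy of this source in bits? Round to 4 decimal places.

H = −Σ pᵢ log₂ pᵢ.
−0.232·log₂(0.232) = 0.4890
−0.169·log₂(0.169) = 0.4335
−0.146·log₂(0.146) = 0.4053
−0.078·log₂(0.078) = 0.2871
−0.106·log₂(0.106) = 0.3432
−0.097·log₂(0.097) = 0.3265
−0.172·log₂(0.172) = 0.4368
Sum ≈ 2.7213 → 2.7213 bits.

2.7213 bits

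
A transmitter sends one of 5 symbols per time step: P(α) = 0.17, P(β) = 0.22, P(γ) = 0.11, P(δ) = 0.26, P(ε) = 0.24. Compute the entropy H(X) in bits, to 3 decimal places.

2.265 bits

H = −Σ pᵢ log₂ pᵢ.
−0.17·log₂(0.17) = 0.4346
−0.22·log₂(0.22) = 0.4806
−0.11·log₂(0.11) = 0.3503
−0.26·log₂(0.26) = 0.5053
−0.24·log₂(0.24) = 0.4941
Sum ≈ 2.2649 → 2.265 bits.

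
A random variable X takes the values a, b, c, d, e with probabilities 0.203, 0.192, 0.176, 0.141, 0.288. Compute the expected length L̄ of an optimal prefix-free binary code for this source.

Repeatedly combine the two least-probable nodes; the expected code length is the sum of the merged weights.
merge 141/1000 + 22/125 → 317/1000
merge 24/125 + 203/1000 → 79/200
merge 36/125 + 317/1000 → 121/200
merge 79/200 + 121/200 → 1
L = 317/1000 + 79/200 + 121/200 + 1 = 2317/1000 = 2.317 bits/symbol.

2.317 bits/symbol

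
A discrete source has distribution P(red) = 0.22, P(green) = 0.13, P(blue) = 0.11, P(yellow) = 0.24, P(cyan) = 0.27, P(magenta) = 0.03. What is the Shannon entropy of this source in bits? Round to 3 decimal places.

2.369 bits

H = −Σ pᵢ log₂ pᵢ.
−0.22·log₂(0.22) = 0.4806
−0.13·log₂(0.13) = 0.3826
−0.11·log₂(0.11) = 0.3503
−0.24·log₂(0.24) = 0.4941
−0.27·log₂(0.27) = 0.5100
−0.03·log₂(0.03) = 0.1518
Sum ≈ 2.3694 → 2.369 bits.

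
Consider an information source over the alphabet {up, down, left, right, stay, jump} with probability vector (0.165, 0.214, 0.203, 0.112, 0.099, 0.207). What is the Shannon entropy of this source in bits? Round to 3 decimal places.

H = −Σ pᵢ log₂ pᵢ.
−0.165·log₂(0.165) = 0.4289
−0.214·log₂(0.214) = 0.4760
−0.203·log₂(0.203) = 0.4670
−0.112·log₂(0.112) = 0.3537
−0.099·log₂(0.099) = 0.3303
−0.207·log₂(0.207) = 0.4704
Sum ≈ 2.5263 → 2.526 bits.

2.526 bits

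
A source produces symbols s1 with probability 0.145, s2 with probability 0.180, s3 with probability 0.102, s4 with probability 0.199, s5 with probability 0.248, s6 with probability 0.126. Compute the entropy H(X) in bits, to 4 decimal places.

H = −Σ pᵢ log₂ pᵢ.
−0.145·log₂(0.145) = 0.4040
−0.180·log₂(0.180) = 0.4453
−0.102·log₂(0.102) = 0.3359
−0.199·log₂(0.199) = 0.4635
−0.248·log₂(0.248) = 0.4989
−0.126·log₂(0.126) = 0.3766
Sum ≈ 2.5241 → 2.5241 bits.

2.5241 bits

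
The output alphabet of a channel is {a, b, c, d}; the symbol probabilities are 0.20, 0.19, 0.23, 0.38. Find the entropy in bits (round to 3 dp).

1.938 bits

H = −Σ pᵢ log₂ pᵢ.
−0.20·log₂(0.20) = 0.4644
−0.19·log₂(0.19) = 0.4552
−0.23·log₂(0.23) = 0.4877
−0.38·log₂(0.38) = 0.5305
Sum ≈ 1.9377 → 1.938 bits.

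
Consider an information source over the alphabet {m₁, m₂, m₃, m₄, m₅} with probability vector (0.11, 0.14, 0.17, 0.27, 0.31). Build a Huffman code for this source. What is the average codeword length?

2.25 bits/symbol

Repeatedly combine the two least-probable nodes; the expected code length is the sum of the merged weights.
merge 11/100 + 7/50 → 1/4
merge 17/100 + 1/4 → 21/50
merge 27/100 + 31/100 → 29/50
merge 21/50 + 29/50 → 1
L = 1/4 + 21/50 + 29/50 + 1 = 9/4 = 2.25 bits/symbol.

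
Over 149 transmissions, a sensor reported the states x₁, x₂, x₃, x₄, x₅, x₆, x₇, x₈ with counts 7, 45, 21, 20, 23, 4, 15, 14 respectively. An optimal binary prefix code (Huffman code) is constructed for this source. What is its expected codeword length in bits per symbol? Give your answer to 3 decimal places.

2.772 bits/symbol

Probabilities are the counts divided by 149.
Repeatedly combine the two least-probable nodes; the expected code length is the sum of the merged weights.
merge 4/149 + 7/149 → 11/149
merge 11/149 + 14/149 → 25/149
merge 15/149 + 20/149 → 35/149
merge 21/149 + 23/149 → 44/149
merge 25/149 + 35/149 → 60/149
merge 44/149 + 45/149 → 89/149
merge 60/149 + 89/149 → 1
L = 11/149 + 25/149 + 35/149 + 44/149 + 60/149 + 89/149 + 1 = 413/149 ≈ 2.772 bits/symbol.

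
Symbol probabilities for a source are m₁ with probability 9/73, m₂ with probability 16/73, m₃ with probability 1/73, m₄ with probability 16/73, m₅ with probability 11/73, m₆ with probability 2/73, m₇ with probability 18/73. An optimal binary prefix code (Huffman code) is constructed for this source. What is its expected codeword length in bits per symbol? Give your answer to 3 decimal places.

Repeatedly combine the two least-probable nodes; the expected code length is the sum of the merged weights.
merge 1/73 + 2/73 → 3/73
merge 3/73 + 9/73 → 12/73
merge 11/73 + 12/73 → 23/73
merge 16/73 + 16/73 → 32/73
merge 18/73 + 23/73 → 41/73
merge 32/73 + 41/73 → 1
L = 3/73 + 12/73 + 23/73 + 32/73 + 41/73 + 1 = 184/73 ≈ 2.521 bits/symbol.

2.521 bits/symbol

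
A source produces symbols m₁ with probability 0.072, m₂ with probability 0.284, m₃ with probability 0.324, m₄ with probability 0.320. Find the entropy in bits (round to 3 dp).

H = −Σ pᵢ log₂ pᵢ.
−0.072·log₂(0.072) = 0.2733
−0.284·log₂(0.284) = 0.5158
−0.324·log₂(0.324) = 0.5268
−0.320·log₂(0.320) = 0.5260
Sum ≈ 1.8419 → 1.842 bits.

1.842 bits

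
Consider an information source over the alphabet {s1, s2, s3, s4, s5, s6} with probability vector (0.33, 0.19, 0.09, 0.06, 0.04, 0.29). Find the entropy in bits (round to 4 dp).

2.2429 bits

H = −Σ pᵢ log₂ pᵢ.
−0.33·log₂(0.33) = 0.5278
−0.19·log₂(0.19) = 0.4552
−0.09·log₂(0.09) = 0.3127
−0.06·log₂(0.06) = 0.2435
−0.04·log₂(0.04) = 0.1858
−0.29·log₂(0.29) = 0.5179
Sum ≈ 2.2429 → 2.2429 bits.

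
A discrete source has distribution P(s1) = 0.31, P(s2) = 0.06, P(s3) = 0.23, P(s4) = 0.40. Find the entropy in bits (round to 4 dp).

1.7838 bits

H = −Σ pᵢ log₂ pᵢ.
−0.31·log₂(0.31) = 0.5238
−0.06·log₂(0.06) = 0.2435
−0.23·log₂(0.23) = 0.4877
−0.40·log₂(0.40) = 0.5288
Sum ≈ 1.7838 → 1.7838 bits.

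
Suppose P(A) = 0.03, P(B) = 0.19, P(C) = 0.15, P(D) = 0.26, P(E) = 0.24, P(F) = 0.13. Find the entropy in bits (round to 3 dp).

2.400 bits

H = −Σ pᵢ log₂ pᵢ.
−0.03·log₂(0.03) = 0.1518
−0.19·log₂(0.19) = 0.4552
−0.15·log₂(0.15) = 0.4105
−0.26·log₂(0.26) = 0.5053
−0.24·log₂(0.24) = 0.4941
−0.13·log₂(0.13) = 0.3826
Sum ≈ 2.3996 → 2.400 bits.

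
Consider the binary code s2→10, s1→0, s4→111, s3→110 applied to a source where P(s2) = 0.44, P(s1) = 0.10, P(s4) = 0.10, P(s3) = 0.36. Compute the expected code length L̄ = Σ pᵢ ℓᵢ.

L̄ = Σ pᵢ·ℓᵢ = 0.44·2 + 0.10·1 + 0.10·3 + 0.36·3 = 2.36 bits/symbol.

2.36 bits/symbol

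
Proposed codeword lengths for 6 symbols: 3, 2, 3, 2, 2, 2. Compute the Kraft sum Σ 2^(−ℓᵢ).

With common denominator 2^3 = 8: Σ 2^(−ℓᵢ) = 1/8 + 2/8 + 1/8 + 2/8 + 2/8 + 2/8 = 10/8 = 1.25.

1.25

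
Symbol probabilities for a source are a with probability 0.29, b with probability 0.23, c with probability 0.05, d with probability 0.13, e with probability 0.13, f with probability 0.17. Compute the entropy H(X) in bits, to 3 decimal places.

H = −Σ pᵢ log₂ pᵢ.
−0.29·log₂(0.29) = 0.5179
−0.23·log₂(0.23) = 0.4877
−0.05·log₂(0.05) = 0.2161
−0.13·log₂(0.13) = 0.3826
−0.13·log₂(0.13) = 0.3826
−0.17·log₂(0.17) = 0.4346
Sum ≈ 2.4215 → 2.422 bits.

2.422 bits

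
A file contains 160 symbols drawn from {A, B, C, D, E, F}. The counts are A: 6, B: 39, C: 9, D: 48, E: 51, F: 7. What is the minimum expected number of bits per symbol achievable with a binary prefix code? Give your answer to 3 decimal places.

Probabilities are the counts divided by 160.
Repeatedly combine the two least-probable nodes; the expected code length is the sum of the merged weights.
merge 3/80 + 7/160 → 13/160
merge 9/160 + 13/160 → 11/80
merge 11/80 + 39/160 → 61/160
merge 3/10 + 51/160 → 99/160
merge 61/160 + 99/160 → 1
L = 13/160 + 11/80 + 61/160 + 99/160 + 1 = 71/32 ≈ 2.219 bits/symbol.

2.219 bits/symbol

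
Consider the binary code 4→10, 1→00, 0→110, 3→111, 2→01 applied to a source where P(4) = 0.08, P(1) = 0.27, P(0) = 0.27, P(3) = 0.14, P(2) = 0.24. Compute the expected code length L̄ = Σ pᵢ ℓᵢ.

2.41 bits/symbol

L̄ = Σ pᵢ·ℓᵢ = 0.08·2 + 0.27·2 + 0.27·3 + 0.14·3 + 0.24·2 = 2.41 bits/symbol.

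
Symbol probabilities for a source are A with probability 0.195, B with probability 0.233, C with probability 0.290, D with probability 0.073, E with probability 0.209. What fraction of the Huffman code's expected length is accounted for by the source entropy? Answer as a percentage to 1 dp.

Entropy H = −Σ p log₂ p ≈ 2.2151 bits.
Huffman merges: 73/1000+39/200→67/250; 209/1000+233/1000→221/500; 67/250+29/100→279/500; 221/500+279/500→1. L = 567/250 ≈ 2.2680.
Efficiency = H/L = 2.2151/2.2680 = 97.7%.

97.7%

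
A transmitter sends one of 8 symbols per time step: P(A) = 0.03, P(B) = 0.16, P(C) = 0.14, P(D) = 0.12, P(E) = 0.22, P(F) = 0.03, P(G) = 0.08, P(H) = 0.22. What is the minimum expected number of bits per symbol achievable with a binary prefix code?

Repeatedly combine the two least-probable nodes; the expected code length is the sum of the merged weights.
merge 3/100 + 3/100 → 3/50
merge 3/50 + 2/25 → 7/50
merge 3/25 + 7/50 → 13/50
merge 7/50 + 4/25 → 3/10
merge 11/50 + 11/50 → 11/25
merge 13/50 + 3/10 → 14/25
merge 11/25 + 14/25 → 1
L = 3/50 + 7/50 + 13/50 + 3/10 + 11/25 + 14/25 + 1 = 69/25 = 2.76 bits/symbol.

2.76 bits/symbol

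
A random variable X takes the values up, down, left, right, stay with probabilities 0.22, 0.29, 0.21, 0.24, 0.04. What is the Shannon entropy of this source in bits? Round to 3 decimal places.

H = −Σ pᵢ log₂ pᵢ.
−0.22·log₂(0.22) = 0.4806
−0.29·log₂(0.29) = 0.5179
−0.21·log₂(0.21) = 0.4728
−0.24·log₂(0.24) = 0.4941
−0.04·log₂(0.04) = 0.1858
Sum ≈ 2.1512 → 2.151 bits.

2.151 bits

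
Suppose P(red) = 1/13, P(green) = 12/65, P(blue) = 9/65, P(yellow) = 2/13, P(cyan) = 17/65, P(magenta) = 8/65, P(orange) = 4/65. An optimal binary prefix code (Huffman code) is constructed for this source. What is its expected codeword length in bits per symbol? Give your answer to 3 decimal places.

Repeatedly combine the two least-probable nodes; the expected code length is the sum of the merged weights.
merge 4/65 + 1/13 → 9/65
merge 8/65 + 9/65 → 17/65
merge 9/65 + 2/13 → 19/65
merge 12/65 + 17/65 → 29/65
merge 17/65 + 19/65 → 36/65
merge 29/65 + 36/65 → 1
L = 9/65 + 17/65 + 19/65 + 29/65 + 36/65 + 1 = 35/13 ≈ 2.692 bits/symbol.

2.692 bits/symbol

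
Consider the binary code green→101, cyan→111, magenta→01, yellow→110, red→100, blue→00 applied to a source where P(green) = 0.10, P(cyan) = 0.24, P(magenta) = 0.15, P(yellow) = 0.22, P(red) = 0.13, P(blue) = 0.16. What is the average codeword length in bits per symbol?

L̄ = Σ pᵢ·ℓᵢ = 0.10·3 + 0.24·3 + 0.15·2 + 0.22·3 + 0.13·3 + 0.16·2 = 2.69 bits/symbol.

2.69 bits/symbol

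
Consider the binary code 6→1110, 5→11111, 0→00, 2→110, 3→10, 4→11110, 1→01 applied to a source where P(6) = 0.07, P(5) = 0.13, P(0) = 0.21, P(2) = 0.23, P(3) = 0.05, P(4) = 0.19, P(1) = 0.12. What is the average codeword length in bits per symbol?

L̄ = Σ pᵢ·ℓᵢ = 0.07·4 + 0.13·5 + 0.21·2 + 0.23·3 + 0.05·2 + 0.19·5 + 0.12·2 = 3.33 bits/symbol.

3.33 bits/symbol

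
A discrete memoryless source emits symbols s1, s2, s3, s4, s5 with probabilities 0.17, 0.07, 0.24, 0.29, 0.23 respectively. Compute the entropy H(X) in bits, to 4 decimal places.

H = −Σ pᵢ log₂ pᵢ.
−0.17·log₂(0.17) = 0.4346
−0.07·log₂(0.07) = 0.2686
−0.24·log₂(0.24) = 0.4941
−0.29·log₂(0.29) = 0.5179
−0.23·log₂(0.23) = 0.4877
Sum ≈ 2.2028 → 2.2028 bits.

2.2028 bits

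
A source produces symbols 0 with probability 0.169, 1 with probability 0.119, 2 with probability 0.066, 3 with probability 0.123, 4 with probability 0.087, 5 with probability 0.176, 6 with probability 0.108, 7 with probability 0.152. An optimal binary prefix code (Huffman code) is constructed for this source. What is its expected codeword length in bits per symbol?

2.977 bits/symbol

Repeatedly combine the two least-probable nodes; the expected code length is the sum of the merged weights.
merge 33/500 + 87/1000 → 153/1000
merge 27/250 + 119/1000 → 227/1000
merge 123/1000 + 19/125 → 11/40
merge 153/1000 + 169/1000 → 161/500
merge 22/125 + 227/1000 → 403/1000
merge 11/40 + 161/500 → 597/1000
merge 403/1000 + 597/1000 → 1
L = 153/1000 + 227/1000 + 11/40 + 161/500 + 403/1000 + 597/1000 + 1 = 2977/1000 = 2.977 bits/symbol.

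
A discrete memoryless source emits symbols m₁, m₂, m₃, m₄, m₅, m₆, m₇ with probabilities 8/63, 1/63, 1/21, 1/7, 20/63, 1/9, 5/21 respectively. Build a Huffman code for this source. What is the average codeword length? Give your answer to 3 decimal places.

Repeatedly combine the two least-probable nodes; the expected code length is the sum of the merged weights.
merge 1/63 + 1/21 → 4/63
merge 4/63 + 1/9 → 11/63
merge 8/63 + 1/7 → 17/63
merge 11/63 + 5/21 → 26/63
merge 17/63 + 20/63 → 37/63
merge 26/63 + 37/63 → 1
L = 4/63 + 11/63 + 17/63 + 26/63 + 37/63 + 1 = 158/63 ≈ 2.508 bits/symbol.

2.508 bits/symbol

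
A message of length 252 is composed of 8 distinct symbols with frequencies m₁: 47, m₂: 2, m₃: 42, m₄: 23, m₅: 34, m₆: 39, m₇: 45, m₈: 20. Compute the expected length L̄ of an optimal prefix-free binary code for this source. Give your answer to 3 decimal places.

2.901 bits/symbol

Probabilities are the counts divided by 252.
Repeatedly combine the two least-probable nodes; the expected code length is the sum of the merged weights.
merge 1/126 + 5/63 → 11/126
merge 11/126 + 23/252 → 5/28
merge 17/126 + 13/84 → 73/252
merge 1/6 + 5/28 → 29/84
merge 5/28 + 47/252 → 23/63
merge 73/252 + 29/84 → 40/63
merge 23/63 + 40/63 → 1
L = 11/126 + 5/28 + 73/252 + 29/84 + 23/63 + 40/63 + 1 = 731/252 ≈ 2.901 bits/symbol.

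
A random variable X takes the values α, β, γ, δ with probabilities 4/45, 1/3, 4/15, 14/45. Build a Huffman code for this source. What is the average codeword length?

Repeatedly combine the two least-probable nodes; the expected code length is the sum of the merged weights.
merge 4/45 + 4/15 → 16/45
merge 14/45 + 1/3 → 29/45
merge 16/45 + 29/45 → 1
L = 16/45 + 29/45 + 1 = 2 bits/symbol.

2 bits/symbol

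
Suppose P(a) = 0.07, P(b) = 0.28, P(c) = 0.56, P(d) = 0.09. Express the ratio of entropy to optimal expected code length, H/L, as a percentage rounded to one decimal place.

97.7%

Entropy H = −Σ p log₂ p ≈ 1.5639 bits.
Huffman merges: 7/100+9/100→4/25; 4/25+7/25→11/25; 11/25+14/25→1. L = 8/5 ≈ 1.6000.
Efficiency = H/L = 1.5639/1.6000 = 97.7%.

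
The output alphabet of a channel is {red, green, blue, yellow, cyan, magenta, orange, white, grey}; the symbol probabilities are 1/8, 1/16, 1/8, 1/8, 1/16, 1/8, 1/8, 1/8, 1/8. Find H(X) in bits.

Each probability is a power of 1/2, so log₂(1/p) is an integer.
H = Σ p·log₂(1/p) = 1/8·3 + 1/16·4 + 1/8·3 + 1/8·3 + 1/16·4 + 1/8·3 + 1/8·3 + 1/8·3 + 1/8·3 = 3.125 bits.

3.125 bits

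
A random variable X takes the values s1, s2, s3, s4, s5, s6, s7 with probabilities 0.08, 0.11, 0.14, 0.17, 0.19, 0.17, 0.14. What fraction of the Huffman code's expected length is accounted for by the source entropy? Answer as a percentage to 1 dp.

Entropy H = −Σ p log₂ p ≈ 2.7604 bits.
Huffman merges: 2/25+11/100→19/100; 7/50+7/50→7/25; 17/100+17/100→17/50; 19/100+19/100→19/50; 7/25+17/50→31/50; 19/50+31/50→1. L = 281/100 ≈ 2.8100.
Efficiency = H/L = 2.7604/2.8100 = 98.2%.

98.2%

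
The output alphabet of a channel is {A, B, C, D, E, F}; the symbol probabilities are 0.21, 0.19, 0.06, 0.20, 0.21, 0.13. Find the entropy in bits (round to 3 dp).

2.491 bits

H = −Σ pᵢ log₂ pᵢ.
−0.21·log₂(0.21) = 0.4728
−0.19·log₂(0.19) = 0.4552
−0.06·log₂(0.06) = 0.2435
−0.20·log₂(0.20) = 0.4644
−0.21·log₂(0.21) = 0.4728
−0.13·log₂(0.13) = 0.3826
Sum ≈ 2.4914 → 2.491 bits.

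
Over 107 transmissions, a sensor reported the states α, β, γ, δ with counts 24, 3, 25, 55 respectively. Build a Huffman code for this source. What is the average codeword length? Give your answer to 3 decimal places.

Probabilities are the counts divided by 107.
Repeatedly combine the two least-probable nodes; the expected code length is the sum of the merged weights.
merge 3/107 + 24/107 → 27/107
merge 25/107 + 27/107 → 52/107
merge 52/107 + 55/107 → 1
L = 27/107 + 52/107 + 1 = 186/107 ≈ 1.738 bits/symbol.

1.738 bits/symbol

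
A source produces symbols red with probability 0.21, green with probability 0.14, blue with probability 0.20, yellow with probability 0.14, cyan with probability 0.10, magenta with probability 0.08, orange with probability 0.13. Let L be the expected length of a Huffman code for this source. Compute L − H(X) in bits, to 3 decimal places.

Entropy H = −Σ p log₂ p ≈ 2.7378 bits.
Huffman merges: 2/25+1/10→9/50; 13/100+7/50→27/100; 7/50+9/50→8/25; 1/5+21/100→41/100; 27/100+8/25→59/100; 41/100+59/100→1. L = 277/100 ≈ 2.7700.
L − H = 2.7700 − 2.7378 = 0.032 bits.

0.032 bits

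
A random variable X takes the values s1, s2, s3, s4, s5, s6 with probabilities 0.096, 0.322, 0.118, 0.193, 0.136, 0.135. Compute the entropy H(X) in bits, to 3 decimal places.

H = −Σ pᵢ log₂ pᵢ.
−0.096·log₂(0.096) = 0.3246
−0.322·log₂(0.322) = 0.5264
−0.118·log₂(0.118) = 0.3638
−0.193·log₂(0.193) = 0.4581
−0.136·log₂(0.136) = 0.3915
−0.135·log₂(0.135) = 0.3900
Sum ≈ 2.4543 → 2.454 bits.

2.454 bits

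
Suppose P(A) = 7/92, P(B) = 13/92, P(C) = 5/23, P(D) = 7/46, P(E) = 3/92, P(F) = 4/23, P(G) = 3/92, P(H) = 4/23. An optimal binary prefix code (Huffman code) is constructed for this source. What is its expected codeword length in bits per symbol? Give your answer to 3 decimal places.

2.815 bits/symbol

Repeatedly combine the two least-probable nodes; the expected code length is the sum of the merged weights.
merge 3/92 + 3/92 → 3/46
merge 3/46 + 7/92 → 13/92
merge 13/92 + 13/92 → 13/46
merge 7/46 + 4/23 → 15/46
merge 4/23 + 5/23 → 9/23
merge 13/46 + 15/46 → 14/23
merge 9/23 + 14/23 → 1
L = 3/46 + 13/92 + 13/46 + 15/46 + 9/23 + 14/23 + 1 = 259/92 ≈ 2.815 bits/symbol.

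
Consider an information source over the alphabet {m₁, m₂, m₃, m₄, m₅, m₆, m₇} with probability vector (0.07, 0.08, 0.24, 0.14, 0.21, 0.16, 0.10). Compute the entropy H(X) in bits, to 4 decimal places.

H = −Σ pᵢ log₂ pᵢ.
−0.07·log₂(0.07) = 0.2686
−0.08·log₂(0.08) = 0.2915
−0.24·log₂(0.24) = 0.4941
−0.14·log₂(0.14) = 0.3971
−0.21·log₂(0.21) = 0.4728
−0.16·log₂(0.16) = 0.4230
−0.10·log₂(0.10) = 0.3322
Sum ≈ 2.6793 → 2.6793 bits.

2.6793 bits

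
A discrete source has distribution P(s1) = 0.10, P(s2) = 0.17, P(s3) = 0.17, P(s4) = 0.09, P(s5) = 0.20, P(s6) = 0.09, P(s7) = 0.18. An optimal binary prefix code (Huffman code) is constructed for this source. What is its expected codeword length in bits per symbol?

Repeatedly combine the two least-probable nodes; the expected code length is the sum of the merged weights.
merge 9/100 + 9/100 → 9/50
merge 1/10 + 17/100 → 27/100
merge 17/100 + 9/50 → 7/20
merge 9/50 + 1/5 → 19/50
merge 27/100 + 7/20 → 31/50
merge 19/50 + 31/50 → 1
L = 9/50 + 27/100 + 7/20 + 19/50 + 31/50 + 1 = 14/5 = 2.8 bits/symbol.

2.8 bits/symbol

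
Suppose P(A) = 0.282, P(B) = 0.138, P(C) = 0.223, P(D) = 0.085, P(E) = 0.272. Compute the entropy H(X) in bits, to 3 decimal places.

H = −Σ pᵢ log₂ pᵢ.
−0.282·log₂(0.282) = 0.5150
−0.138·log₂(0.138) = 0.3943
−0.223·log₂(0.223) = 0.4828
−0.085·log₂(0.085) = 0.3023
−0.272·log₂(0.272) = 0.5109
Sum ≈ 2.2053 → 2.205 bits.

2.205 bits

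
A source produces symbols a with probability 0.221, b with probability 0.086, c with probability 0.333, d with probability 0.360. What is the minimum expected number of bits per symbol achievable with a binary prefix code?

Repeatedly combine the two least-probable nodes; the expected code length is the sum of the merged weights.
merge 43/500 + 221/1000 → 307/1000
merge 307/1000 + 333/1000 → 16/25
merge 9/25 + 16/25 → 1
L = 307/1000 + 16/25 + 1 = 1947/1000 = 1.947 bits/symbol.

1.947 bits/symbol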